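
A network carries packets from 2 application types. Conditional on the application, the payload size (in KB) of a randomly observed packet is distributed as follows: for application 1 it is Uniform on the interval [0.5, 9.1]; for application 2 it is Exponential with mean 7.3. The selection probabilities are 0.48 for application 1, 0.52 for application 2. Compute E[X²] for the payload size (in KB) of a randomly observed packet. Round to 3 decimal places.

For each component E[X²] = Var + (mean)², giving 1: 29.2033; 2: 106.58.
Overall E[X²] = 0.48·29.2033 + 0.52·106.58 = 69.4392.

69.439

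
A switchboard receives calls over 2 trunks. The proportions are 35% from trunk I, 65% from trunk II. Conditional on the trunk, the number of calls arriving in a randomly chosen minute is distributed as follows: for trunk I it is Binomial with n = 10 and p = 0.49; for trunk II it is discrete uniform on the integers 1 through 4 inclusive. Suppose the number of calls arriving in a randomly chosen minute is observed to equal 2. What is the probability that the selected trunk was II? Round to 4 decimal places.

Likelihoods P(X=2 | ·): I: 0.04945; II: 0.25.
Posterior ∝ prior × likelihood. Numerator for II: 0.65·0.25 = 0.1625.
Normalizing constant: 0.35·0.04945 + 0.65·0.25 = 0.179807.
P(II | observation) = 0.1625 / 0.179807 = 0.903744.

0.9037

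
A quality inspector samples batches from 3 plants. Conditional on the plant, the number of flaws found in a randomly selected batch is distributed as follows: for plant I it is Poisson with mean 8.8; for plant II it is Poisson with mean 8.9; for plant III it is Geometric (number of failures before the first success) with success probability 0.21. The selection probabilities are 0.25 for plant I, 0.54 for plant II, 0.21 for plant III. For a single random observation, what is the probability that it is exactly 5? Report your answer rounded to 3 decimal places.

0.064

Conditional on each plant, P(X = 5): I: 0.0662889; II: 0.063467; III: 0.0646182.
By total probability, P(X = 5) = 0.25·0.0662889 + 0.54·0.063467 + 0.21·0.0646182 = 0.0644142.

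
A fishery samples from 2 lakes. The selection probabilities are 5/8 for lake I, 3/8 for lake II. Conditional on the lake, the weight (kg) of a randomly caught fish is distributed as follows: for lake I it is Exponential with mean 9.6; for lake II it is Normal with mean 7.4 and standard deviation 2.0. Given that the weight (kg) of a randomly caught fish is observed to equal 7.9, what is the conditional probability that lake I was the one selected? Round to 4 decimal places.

Likelihoods f(7.9 | ·): I: 0.0457447; II: 0.193334.
Posterior ∝ prior × likelihood. Numerator for I: 0.625·0.0457447 = 0.0285904.
Normalizing constant: 0.625·0.0457447 + 0.375·0.193334 = 0.101091.
P(I | observation) = 0.0285904 / 0.101091 = 0.28282.

0.2828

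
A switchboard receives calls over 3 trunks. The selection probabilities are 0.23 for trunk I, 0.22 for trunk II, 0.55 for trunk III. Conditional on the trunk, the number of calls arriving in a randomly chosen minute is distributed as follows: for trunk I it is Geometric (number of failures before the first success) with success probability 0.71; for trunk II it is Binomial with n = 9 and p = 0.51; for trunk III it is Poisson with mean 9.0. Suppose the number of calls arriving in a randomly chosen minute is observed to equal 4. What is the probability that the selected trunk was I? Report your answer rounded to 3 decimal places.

Likelihoods P(X=4 | ·): I: 0.0050217; II: 0.240786; III: 0.0337372.
Posterior ∝ prior × likelihood. Numerator for I: 0.23·0.0050217 = 0.00115499.
Normalizing constant: 0.23·0.0050217 + 0.22·0.240786 + 0.55·0.0337372 = 0.0726834.
P(I | observation) = 0.00115499 / 0.0726834 = 0.0158907.

0.016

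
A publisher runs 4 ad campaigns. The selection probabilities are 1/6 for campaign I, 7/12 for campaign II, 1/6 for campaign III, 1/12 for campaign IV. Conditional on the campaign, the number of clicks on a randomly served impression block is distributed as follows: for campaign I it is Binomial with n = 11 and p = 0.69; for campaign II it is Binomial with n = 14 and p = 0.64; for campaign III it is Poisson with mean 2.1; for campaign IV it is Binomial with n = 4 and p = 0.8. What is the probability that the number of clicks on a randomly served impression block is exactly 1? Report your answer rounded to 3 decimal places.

0.045

Conditional on each campaign, P(X = 1): I: 6.22098e-05; II: 1.52841e-05; III: 0.257158; IV: 0.0256.
By total probability, P(X = 1) = 0.166667·6.22098e-05 + 0.583333·1.52841e-05 + 0.166667·0.257158 + 0.0833333·0.0256 = 0.0450124.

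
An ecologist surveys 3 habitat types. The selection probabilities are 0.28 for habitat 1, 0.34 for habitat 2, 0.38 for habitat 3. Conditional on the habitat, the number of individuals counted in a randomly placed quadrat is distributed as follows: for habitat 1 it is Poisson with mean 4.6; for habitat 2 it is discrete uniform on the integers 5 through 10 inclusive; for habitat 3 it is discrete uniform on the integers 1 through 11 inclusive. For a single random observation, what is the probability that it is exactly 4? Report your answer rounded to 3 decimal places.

Conditional on each habitat, P(X = 4): 1: 0.187528; 2: 0; 3: 0.0909091.
By total probability, P(X = 4) = 0.28·0.187528 + 0.34·0 + 0.38·0.0909091 = 0.0870532.

0.087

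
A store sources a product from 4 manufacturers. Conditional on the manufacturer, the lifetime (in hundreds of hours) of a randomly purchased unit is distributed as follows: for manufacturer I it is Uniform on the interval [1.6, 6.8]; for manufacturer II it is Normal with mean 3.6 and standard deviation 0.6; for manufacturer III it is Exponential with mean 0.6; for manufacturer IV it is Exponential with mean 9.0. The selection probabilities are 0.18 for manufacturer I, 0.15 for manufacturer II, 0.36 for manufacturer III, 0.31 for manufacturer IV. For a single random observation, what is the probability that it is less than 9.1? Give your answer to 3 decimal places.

Conditional on each manufacturer, P(X < 9.1): I: 1; II: 1; III: 1; IV: 0.636185.
By total probability, P(X < 9.1) = 0.18·1 + 0.15·1 + 0.36·1 + 0.31·0.636185 = 0.887217.

0.887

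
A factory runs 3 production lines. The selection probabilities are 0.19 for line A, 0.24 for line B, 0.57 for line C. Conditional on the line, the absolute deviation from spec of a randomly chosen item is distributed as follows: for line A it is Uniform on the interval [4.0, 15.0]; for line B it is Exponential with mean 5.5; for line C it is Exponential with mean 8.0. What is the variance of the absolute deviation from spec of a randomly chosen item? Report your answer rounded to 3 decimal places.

Per component, A: μ=9.5, E[X²]=100.333; B: μ=5.5, E[X²]=60.5; C: μ=8, E[X²]=128.
E[X] = 0.19·9.5 + 0.24·5.5 + 0.57·8 = 7.685.
E[X²] = 0.19·100.333 + 0.24·60.5 + 0.57·128 = 106.543.
Var(X) = E[X²] − (E[X])² = 106.543 − 59.0592 = 47.4841.

47.484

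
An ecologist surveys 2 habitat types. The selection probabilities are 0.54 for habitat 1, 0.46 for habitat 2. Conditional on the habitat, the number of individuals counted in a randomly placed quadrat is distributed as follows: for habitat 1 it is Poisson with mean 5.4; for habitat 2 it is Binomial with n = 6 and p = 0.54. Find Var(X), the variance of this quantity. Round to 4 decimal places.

Per component, 1: μ=5.4, E[X²]=34.56; 2: μ=3.24, E[X²]=11.988.
E[X] = 0.54·5.4 + 0.46·3.24 = 4.4064.
E[X²] = 0.54·34.56 + 0.46·11.988 = 24.1769.
Var(X) = E[X²] − (E[X])² = 24.1769 − 19.4164 = 4.76052.

4.7605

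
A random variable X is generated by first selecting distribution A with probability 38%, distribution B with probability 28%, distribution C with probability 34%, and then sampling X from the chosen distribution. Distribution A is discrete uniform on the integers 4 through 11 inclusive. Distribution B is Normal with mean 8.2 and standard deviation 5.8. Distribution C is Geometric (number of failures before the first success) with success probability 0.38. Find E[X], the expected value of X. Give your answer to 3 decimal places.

5.701

Component means — A: 7.5; B: 8.2; C: 1.63158.
E[X] = 0.38·7.5 + 0.28·8.2 + 0.34·1.63158 = 5.70074.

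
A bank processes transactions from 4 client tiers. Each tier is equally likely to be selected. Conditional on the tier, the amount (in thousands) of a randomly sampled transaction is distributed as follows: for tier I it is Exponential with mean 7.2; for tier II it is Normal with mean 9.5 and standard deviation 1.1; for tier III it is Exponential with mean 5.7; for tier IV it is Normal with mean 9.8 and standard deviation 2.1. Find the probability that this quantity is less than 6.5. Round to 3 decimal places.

0.334

Conditional on each tier, P(X < 6.5): I: 0.594558; II: 0.00319301; III: 0.680293; IV: 0.0580416.
By total probability, P(X < 6.5) = 0.25·0.594558 + 0.25·0.00319301 + 0.25·0.680293 + 0.25·0.0580416 = 0.334021.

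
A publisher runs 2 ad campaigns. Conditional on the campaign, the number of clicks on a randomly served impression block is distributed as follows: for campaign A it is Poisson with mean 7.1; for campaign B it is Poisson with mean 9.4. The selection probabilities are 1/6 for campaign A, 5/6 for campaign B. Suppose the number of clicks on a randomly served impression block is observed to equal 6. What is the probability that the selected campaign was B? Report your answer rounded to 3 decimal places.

0.730

Likelihoods P(X=6 | ·): A: 0.1468; B: 0.0792623.
Posterior ∝ prior × likelihood. Numerator for B: 0.833333·0.0792623 = 0.0660519.
Normalizing constant: 0.166667·0.1468 + 0.833333·0.0792623 = 0.0905186.
P(B | observation) = 0.0660519 / 0.0905186 = 0.729705.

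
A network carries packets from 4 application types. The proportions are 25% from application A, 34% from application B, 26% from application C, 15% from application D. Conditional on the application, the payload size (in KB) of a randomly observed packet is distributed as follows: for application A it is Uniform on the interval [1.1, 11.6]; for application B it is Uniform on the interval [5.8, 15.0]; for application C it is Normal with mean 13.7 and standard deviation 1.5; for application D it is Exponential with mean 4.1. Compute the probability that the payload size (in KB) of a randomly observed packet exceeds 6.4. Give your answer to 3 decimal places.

0.733

Conditional on each application, P(X > 6.4): A: 0.495238; B: 0.934783; C: 0.999999; D: 0.209931.
By total probability, P(X > 6.4) = 0.25·0.495238 + 0.34·0.934783 + 0.26·0.999999 + 0.15·0.209931 = 0.733125.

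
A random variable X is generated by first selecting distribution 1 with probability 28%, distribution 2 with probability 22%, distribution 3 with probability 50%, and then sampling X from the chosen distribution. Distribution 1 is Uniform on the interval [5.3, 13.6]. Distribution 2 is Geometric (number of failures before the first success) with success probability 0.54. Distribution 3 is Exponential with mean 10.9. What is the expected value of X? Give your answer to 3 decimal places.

Component means — 1: 9.45; 2: 0.851852; 3: 10.9.
E[X] = 0.28·9.45 + 0.22·0.851852 + 0.5·10.9 = 8.28341.

8.283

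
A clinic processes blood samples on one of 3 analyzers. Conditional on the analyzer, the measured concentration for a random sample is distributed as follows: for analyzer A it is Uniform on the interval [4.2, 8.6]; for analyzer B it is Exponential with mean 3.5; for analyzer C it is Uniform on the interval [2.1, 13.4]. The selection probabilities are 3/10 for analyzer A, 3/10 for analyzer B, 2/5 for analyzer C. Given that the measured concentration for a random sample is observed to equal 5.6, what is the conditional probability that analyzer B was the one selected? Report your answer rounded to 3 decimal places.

0.143

Likelihoods f(5.6 | ·): A: 0.227273; B: 0.0576847; C: 0.0884956.
Posterior ∝ prior × likelihood. Numerator for B: 0.3·0.0576847 = 0.0173054.
Normalizing constant: 0.3·0.227273 + 0.3·0.0576847 + 0.4·0.0884956 = 0.120885.
P(B | observation) = 0.0173054 / 0.120885 = 0.143155.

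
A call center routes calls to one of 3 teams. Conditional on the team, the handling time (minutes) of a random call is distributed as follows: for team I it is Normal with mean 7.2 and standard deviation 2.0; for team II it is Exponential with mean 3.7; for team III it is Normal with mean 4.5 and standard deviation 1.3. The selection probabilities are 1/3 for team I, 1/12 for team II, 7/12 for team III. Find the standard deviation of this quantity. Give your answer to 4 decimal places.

Per component, I: μ=7.2, E[X²]=55.84; II: μ=3.7, E[X²]=27.38; III: μ=4.5, E[X²]=21.94.
E[X] = 0.333333·7.2 + 0.0833333·3.7 + 0.583333·4.5 = 5.33333.
E[X²] = 0.333333·55.84 + 0.0833333·27.38 + 0.583333·21.94 = 33.6933.
Var(X) = E[X²] − (E[X])² = 33.6933 − 28.4444 = 5.24889.
SD(X) = √5.24889 = 2.29105.

2.2910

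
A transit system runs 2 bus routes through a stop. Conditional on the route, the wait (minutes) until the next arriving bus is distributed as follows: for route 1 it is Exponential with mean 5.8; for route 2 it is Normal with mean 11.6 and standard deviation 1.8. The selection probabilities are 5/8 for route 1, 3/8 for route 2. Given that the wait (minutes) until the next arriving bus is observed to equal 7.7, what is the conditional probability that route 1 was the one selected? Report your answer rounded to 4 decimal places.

Likelihoods f(7.7 | ·): 1: 0.0457097; 2: 0.0211959.
Posterior ∝ prior × likelihood. Numerator for 1: 0.625·0.0457097 = 0.0285686.
Normalizing constant: 0.625·0.0457097 + 0.375·0.0211959 = 0.036517.
P(1 | observation) = 0.0285686 / 0.036517 = 0.782336.

0.7823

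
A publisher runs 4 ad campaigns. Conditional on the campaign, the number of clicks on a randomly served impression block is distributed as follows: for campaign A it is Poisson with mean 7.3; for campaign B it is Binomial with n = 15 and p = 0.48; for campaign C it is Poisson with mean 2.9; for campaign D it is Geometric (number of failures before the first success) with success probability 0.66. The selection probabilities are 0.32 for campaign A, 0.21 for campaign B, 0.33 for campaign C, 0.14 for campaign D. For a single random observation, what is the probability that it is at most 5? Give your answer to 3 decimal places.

0.570

Conditional on each campaign, P(X ≤ 5): A: 0.264043; B: 0.190479; C: 0.925826; D: 0.998455.
By total probability, P(X ≤ 5) = 0.32·0.264043 + 0.21·0.190479 + 0.33·0.925826 + 0.14·0.998455 = 0.569801.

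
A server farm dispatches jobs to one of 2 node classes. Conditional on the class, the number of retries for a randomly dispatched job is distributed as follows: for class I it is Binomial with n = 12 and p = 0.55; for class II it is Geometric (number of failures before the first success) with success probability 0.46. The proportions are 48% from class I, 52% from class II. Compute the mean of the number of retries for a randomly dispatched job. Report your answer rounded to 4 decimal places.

3.7784

Component means — I: 6.6; II: 1.17391.
E[X] = 0.48·6.6 + 0.52·1.17391 = 3.77843.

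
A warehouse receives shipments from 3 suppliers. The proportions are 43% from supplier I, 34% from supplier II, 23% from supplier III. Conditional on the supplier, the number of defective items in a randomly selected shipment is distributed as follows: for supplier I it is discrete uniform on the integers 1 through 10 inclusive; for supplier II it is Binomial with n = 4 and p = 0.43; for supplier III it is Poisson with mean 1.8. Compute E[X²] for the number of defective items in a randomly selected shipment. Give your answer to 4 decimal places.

19.0534

For each component E[X²] = Var + (mean)², giving I: 38.5; II: 3.9388; III: 5.04.
Overall E[X²] = 0.43·38.5 + 0.34·3.9388 + 0.23·5.04 = 19.0534.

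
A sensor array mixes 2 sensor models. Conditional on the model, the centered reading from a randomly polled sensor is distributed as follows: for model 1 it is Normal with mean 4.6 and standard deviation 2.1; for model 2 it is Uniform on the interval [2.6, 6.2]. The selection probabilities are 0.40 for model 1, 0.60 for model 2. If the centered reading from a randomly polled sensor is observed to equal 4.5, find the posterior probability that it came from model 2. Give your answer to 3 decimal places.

Likelihoods f(4.5 | ·): 1: 0.189757; 2: 0.277778.
Posterior ∝ prior × likelihood. Numerator for 2: 0.6·0.277778 = 0.166667.
Normalizing constant: 0.4·0.189757 + 0.6·0.277778 = 0.24257.
P(2 | observation) = 0.166667 / 0.24257 = 0.687088.

0.687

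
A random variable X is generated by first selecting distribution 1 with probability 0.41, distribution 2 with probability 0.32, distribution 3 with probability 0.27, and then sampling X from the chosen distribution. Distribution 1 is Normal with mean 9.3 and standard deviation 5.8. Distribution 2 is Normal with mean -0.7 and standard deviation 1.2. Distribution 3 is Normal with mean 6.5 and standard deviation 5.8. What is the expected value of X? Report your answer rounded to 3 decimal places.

Component means — 1: 9.3; 2: -0.7; 3: 6.5.
E[X] = 0.41·9.3 + 0.32·-0.7 + 0.27·6.5 = 5.344.

5.344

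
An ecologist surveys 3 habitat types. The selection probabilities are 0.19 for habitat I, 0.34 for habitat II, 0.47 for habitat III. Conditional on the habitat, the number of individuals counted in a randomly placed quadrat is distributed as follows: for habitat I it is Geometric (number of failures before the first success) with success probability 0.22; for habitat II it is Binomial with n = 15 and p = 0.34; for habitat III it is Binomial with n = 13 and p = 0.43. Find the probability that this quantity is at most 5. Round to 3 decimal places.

Conditional on each habitat, P(X ≤ 5): I: 0.7748; II: 0.596844; III: 0.485412.
By total probability, P(X ≤ 5) = 0.19·0.7748 + 0.34·0.596844 + 0.47·0.485412 = 0.578282.

0.578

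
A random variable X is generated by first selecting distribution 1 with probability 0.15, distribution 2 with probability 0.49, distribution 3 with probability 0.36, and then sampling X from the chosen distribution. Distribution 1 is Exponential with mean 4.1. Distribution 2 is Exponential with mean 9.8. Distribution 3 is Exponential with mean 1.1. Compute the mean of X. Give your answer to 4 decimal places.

5.8130

Component means — 1: 4.1; 2: 9.8; 3: 1.1.
E[X] = 0.15·4.1 + 0.49·9.8 + 0.36·1.1 = 5.813.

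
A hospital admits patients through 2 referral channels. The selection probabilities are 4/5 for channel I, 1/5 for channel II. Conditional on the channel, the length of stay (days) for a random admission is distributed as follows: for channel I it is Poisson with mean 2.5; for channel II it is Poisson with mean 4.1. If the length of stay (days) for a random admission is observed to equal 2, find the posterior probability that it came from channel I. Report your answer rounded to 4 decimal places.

Likelihoods P(X=2 | ·): I: 0.256516; II: 0.139293.
Posterior ∝ prior × likelihood. Numerator for I: 0.8·0.256516 = 0.205212.
Normalizing constant: 0.8·0.256516 + 0.2·0.139293 = 0.233071.
P(I | observation) = 0.205212 / 0.233071 = 0.880471.

0.8805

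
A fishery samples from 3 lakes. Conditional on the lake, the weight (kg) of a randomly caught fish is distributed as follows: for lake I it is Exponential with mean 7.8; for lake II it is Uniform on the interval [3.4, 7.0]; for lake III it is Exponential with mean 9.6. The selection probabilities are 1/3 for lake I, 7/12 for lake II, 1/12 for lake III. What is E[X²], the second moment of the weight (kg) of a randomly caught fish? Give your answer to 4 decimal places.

For each component E[X²] = Var + (mean)², giving I: 121.68; II: 28.12; III: 184.32.
Overall E[X²] = 0.333333·121.68 + 0.583333·28.12 + 0.0833333·184.32 = 72.3233.

72.3233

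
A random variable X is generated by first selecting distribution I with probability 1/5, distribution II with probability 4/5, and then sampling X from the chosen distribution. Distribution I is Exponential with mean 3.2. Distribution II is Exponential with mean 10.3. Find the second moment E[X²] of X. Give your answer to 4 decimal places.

For each component E[X²] = Var + (mean)², giving I: 20.48; II: 212.18.
Overall E[X²] = 0.2·20.48 + 0.8·212.18 = 173.84.

173.8400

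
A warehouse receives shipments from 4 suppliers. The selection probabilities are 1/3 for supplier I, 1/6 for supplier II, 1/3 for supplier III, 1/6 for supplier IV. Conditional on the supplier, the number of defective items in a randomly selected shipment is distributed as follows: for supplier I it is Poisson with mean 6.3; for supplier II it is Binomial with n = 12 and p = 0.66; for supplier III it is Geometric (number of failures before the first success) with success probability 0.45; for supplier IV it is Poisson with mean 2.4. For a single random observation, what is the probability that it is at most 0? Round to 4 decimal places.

Conditional on each supplier, P(X ≤ 0): I: 0.0018363; II: 2.38642e-06; III: 0.45; IV: 0.090718.
By total probability, P(X ≤ 0) = 0.333333·0.0018363 + 0.166667·2.38642e-06 + 0.333333·0.45 + 0.166667·0.090718 = 0.165732.

0.1657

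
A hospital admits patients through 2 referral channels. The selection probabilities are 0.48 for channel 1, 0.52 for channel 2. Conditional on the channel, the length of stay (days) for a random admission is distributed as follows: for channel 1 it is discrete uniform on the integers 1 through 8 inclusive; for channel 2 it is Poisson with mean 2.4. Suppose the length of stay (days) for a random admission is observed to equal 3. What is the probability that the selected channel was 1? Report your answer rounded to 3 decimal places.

Likelihoods P(X=3 | ·): 1: 0.125; 2: 0.209014.
Posterior ∝ prior × likelihood. Numerator for 1: 0.48·0.125 = 0.06.
Normalizing constant: 0.48·0.125 + 0.52·0.209014 = 0.168687.
P(1 | observation) = 0.06 / 0.168687 = 0.355688.

0.356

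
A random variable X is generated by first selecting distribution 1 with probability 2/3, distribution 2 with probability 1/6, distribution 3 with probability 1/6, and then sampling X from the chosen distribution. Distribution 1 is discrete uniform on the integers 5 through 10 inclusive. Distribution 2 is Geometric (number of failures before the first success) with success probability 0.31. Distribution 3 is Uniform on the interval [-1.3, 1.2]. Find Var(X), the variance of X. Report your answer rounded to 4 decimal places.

12.7962

Per component, 1: μ=7.5, E[X²]=59.1667; 2: μ=2.22581, E[X²]=12.1342; 3: μ=-0.05, E[X²]=0.523333.
E[X] = 0.666667·7.5 + 0.166667·2.22581 + 0.166667·-0.05 = 5.36263.
E[X²] = 0.666667·59.1667 + 0.166667·12.1342 + 0.166667·0.523333 = 41.554.
Var(X) = E[X²] − (E[X])² = 41.554 − 28.7578 = 12.7962.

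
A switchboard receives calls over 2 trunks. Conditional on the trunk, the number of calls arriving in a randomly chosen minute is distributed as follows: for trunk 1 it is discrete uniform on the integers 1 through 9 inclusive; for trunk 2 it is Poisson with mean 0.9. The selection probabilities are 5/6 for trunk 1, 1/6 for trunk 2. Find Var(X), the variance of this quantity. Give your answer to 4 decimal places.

Per component, 1: μ=5, E[X²]=31.6667; 2: μ=0.9, E[X²]=1.71.
E[X] = 0.833333·5 + 0.166667·0.9 = 4.31667.
E[X²] = 0.833333·31.6667 + 0.166667·1.71 = 26.6739.
Var(X) = E[X²] − (E[X])² = 26.6739 − 18.6336 = 8.04028.

8.0403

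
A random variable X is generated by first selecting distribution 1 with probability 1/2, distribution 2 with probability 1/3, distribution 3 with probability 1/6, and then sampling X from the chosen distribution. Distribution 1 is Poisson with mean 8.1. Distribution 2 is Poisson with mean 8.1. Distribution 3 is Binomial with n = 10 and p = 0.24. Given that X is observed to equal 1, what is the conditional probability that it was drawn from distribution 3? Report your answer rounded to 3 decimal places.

0.943

Likelihoods P(X=1 | ·): 1: 0.00245867; 2: 0.00245867; 3: 0.203018.
Posterior ∝ prior × likelihood. Numerator for 3: 0.166667·0.203018 = 0.0338363.
Normalizing constant: 0.5·0.00245867 + 0.333333·0.00245867 + 0.166667·0.203018 = 0.0358851.
P(3 | observation) = 0.0338363 / 0.0358851 = 0.942904.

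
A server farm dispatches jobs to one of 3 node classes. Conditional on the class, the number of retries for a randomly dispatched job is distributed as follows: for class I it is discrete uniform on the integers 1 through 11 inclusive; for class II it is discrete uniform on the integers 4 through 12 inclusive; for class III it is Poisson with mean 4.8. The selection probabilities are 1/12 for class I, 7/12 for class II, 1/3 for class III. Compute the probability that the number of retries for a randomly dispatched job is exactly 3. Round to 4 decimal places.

0.0581

Conditional on each class, P(X = 3): I: 0.0909091; II: 0; III: 0.151691.
By total probability, P(X = 3) = 0.0833333·0.0909091 + 0.583333·0 + 0.333333·0.151691 = 0.0581393.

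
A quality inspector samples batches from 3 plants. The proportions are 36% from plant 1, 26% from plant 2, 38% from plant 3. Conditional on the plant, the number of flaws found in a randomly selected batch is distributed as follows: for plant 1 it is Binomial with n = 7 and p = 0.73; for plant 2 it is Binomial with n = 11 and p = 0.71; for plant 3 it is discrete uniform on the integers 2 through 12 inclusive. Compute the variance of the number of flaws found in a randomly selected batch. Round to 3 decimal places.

Per component, 1: μ=5.11, E[X²]=27.4918; 2: μ=7.81, E[X²]=63.261; 3: μ=7, E[X²]=59.
E[X] = 0.36·5.11 + 0.26·7.81 + 0.38·7 = 6.5302.
E[X²] = 0.36·27.4918 + 0.26·63.261 + 0.38·59 = 48.7649.
Var(X) = E[X²] − (E[X])² = 48.7649 − 42.6435 = 6.1214.

6.121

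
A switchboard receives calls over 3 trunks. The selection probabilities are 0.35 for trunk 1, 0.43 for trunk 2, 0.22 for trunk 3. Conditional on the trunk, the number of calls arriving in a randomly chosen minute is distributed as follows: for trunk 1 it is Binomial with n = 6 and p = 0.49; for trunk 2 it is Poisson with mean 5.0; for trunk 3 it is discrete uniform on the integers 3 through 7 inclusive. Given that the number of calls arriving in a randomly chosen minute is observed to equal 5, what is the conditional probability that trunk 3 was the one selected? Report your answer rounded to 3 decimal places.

Likelihoods P(X=5 | ·): 1: 0.0864374; 2: 0.175467; 3: 0.2.
Posterior ∝ prior × likelihood. Numerator for 3: 0.22·0.2 = 0.044.
Normalizing constant: 0.35·0.0864374 + 0.43·0.175467 + 0.22·0.2 = 0.149704.
P(3 | observation) = 0.044 / 0.149704 = 0.293913.

0.294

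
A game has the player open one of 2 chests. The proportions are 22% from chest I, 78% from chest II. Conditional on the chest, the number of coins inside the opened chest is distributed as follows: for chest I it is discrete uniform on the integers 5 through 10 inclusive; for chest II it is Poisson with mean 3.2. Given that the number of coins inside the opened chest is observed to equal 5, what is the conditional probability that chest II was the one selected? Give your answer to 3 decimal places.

Likelihoods P(X=5 | ·): I: 0.166667; II: 0.113979.
Posterior ∝ prior × likelihood. Numerator for II: 0.78·0.113979 = 0.0889039.
Normalizing constant: 0.22·0.166667 + 0.78·0.113979 = 0.125571.
P(II | observation) = 0.0889039 / 0.125571 = 0.708.

0.708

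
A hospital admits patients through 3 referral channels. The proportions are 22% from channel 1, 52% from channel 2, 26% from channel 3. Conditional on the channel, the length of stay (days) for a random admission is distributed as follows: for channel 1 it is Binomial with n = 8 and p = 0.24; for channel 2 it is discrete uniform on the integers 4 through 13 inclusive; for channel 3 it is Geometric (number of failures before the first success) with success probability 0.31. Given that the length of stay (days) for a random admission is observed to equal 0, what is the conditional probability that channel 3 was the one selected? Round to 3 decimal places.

0.767

Likelihoods P(X=0 | ·): 1: 0.111303; 2: 0; 3: 0.31.
Posterior ∝ prior × likelihood. Numerator for 3: 0.26·0.31 = 0.0806.
Normalizing constant: 0.22·0.111303 + 0.52·0 + 0.26·0.31 = 0.105087.
P(3 | observation) = 0.0806 / 0.105087 = 0.766985.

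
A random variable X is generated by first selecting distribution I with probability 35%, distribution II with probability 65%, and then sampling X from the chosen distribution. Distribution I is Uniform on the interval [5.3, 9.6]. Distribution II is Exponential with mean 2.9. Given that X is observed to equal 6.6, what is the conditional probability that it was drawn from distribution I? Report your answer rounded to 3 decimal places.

Likelihoods f(6.6 | ·): I: 0.232558; II: 0.0354167.
Posterior ∝ prior × likelihood. Numerator for I: 0.35·0.232558 = 0.0813953.
Normalizing constant: 0.35·0.232558 + 0.65·0.0354167 = 0.104416.
P(I | observation) = 0.0813953 / 0.104416 = 0.779528.

0.780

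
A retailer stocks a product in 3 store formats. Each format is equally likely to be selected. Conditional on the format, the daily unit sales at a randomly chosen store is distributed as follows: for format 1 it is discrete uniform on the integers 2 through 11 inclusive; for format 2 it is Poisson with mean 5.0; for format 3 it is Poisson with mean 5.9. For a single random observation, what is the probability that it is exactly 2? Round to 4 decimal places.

Conditional on each format, P(X = 2): 1: 0.1; 2: 0.0842243; 3: 0.04768.
By total probability, P(X = 2) = 0.333333·0.1 + 0.333333·0.0842243 + 0.333333·0.04768 = 0.0773015.

0.0773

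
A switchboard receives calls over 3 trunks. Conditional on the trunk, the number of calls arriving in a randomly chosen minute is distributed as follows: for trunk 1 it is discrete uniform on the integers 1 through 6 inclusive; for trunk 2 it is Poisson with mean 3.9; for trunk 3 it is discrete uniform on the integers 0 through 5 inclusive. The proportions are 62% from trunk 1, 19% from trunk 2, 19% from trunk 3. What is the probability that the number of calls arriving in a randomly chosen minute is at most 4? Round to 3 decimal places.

0.695

Conditional on each trunk, P(X ≤ 4): 1: 0.666667; 2: 0.648365; 3: 0.833333.
By total probability, P(X ≤ 4) = 0.62·0.666667 + 0.19·0.648365 + 0.19·0.833333 = 0.694856.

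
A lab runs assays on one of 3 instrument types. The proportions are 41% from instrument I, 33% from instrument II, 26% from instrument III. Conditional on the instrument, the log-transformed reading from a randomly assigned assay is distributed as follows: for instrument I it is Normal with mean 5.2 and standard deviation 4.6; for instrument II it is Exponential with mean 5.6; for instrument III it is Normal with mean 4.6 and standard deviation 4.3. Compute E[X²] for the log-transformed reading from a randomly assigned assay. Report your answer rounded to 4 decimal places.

For each component E[X²] = Var + (mean)², giving I: 48.2; II: 62.72; III: 39.65.
Overall E[X²] = 0.41·48.2 + 0.33·62.72 + 0.26·39.65 = 50.7686.

50.7686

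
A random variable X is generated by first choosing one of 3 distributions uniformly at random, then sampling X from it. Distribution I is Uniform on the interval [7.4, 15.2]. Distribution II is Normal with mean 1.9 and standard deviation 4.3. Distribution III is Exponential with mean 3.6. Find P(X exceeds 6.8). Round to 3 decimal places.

Conditional on each component, P(X > 6.8): I: 1; II: 0.12724; III: 0.15124.
By total probability, P(X > 6.8) = 0.333333·1 + 0.333333·0.12724 + 0.333333·0.15124 = 0.42616.

0.426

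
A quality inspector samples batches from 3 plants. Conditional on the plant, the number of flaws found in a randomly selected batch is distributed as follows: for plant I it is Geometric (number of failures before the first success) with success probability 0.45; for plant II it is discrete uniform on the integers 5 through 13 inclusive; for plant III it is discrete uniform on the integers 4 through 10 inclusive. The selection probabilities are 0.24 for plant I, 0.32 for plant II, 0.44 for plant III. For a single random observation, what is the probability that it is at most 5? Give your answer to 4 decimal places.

Conditional on each plant, P(X ≤ 5): I: 0.972319; II: 0.111111; III: 0.285714.
By total probability, P(X ≤ 5) = 0.24·0.972319 + 0.32·0.111111 + 0.44·0.285714 = 0.394626.

0.3946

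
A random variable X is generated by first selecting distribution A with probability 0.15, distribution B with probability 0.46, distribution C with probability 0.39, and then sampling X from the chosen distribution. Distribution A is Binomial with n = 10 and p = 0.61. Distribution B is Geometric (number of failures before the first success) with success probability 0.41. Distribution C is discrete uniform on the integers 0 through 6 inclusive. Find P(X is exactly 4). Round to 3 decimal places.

Conditional on each component, P(X = 4): A: 0.102312; B: 0.0496812; C: 0.142857.
By total probability, P(X = 4) = 0.15·0.102312 + 0.46·0.0496812 + 0.39·0.142857 = 0.0939144.

0.094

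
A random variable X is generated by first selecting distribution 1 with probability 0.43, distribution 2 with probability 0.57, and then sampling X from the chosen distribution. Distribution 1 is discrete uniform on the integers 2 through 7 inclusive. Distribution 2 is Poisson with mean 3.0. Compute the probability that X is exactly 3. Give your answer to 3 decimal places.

Conditional on each component, P(X = 3): 1: 0.166667; 2: 0.224042.
By total probability, P(X = 3) = 0.43·0.166667 + 0.57·0.224042 = 0.19937.

0.199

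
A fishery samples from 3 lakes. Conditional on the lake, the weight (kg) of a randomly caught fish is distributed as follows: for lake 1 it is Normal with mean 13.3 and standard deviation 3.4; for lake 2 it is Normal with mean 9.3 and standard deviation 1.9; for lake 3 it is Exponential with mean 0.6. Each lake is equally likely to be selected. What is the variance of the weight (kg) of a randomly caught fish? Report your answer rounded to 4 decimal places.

33.2856

Per component, 1: μ=13.3, E[X²]=188.45; 2: μ=9.3, E[X²]=90.1; 3: μ=0.6, E[X²]=0.72.
E[X] = 0.333333·13.3 + 0.333333·9.3 + 0.333333·0.6 = 7.73333.
E[X²] = 0.333333·188.45 + 0.333333·90.1 + 0.333333·0.72 = 93.09.
Var(X) = E[X²] − (E[X])² = 93.09 − 59.8044 = 33.2856.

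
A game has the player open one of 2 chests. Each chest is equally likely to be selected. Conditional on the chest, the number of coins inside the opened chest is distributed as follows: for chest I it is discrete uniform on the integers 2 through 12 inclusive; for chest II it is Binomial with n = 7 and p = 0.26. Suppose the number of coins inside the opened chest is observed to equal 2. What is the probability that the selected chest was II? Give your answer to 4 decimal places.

Likelihoods P(X=2 | ·): I: 0.0909091; II: 0.31501.
Posterior ∝ prior × likelihood. Numerator for II: 0.5·0.31501 = 0.157505.
Normalizing constant: 0.5·0.0909091 + 0.5·0.31501 = 0.20296.
P(II | observation) = 0.157505 / 0.20296 = 0.776041.

0.7760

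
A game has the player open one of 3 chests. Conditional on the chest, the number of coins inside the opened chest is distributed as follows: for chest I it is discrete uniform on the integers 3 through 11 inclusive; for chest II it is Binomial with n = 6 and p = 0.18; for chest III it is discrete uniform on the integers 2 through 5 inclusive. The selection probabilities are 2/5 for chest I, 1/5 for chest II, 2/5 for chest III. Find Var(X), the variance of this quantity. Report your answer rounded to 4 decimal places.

8.5760

Per component, I: μ=7, E[X²]=55.6667; II: μ=1.08, E[X²]=2.052; III: μ=3.5, E[X²]=13.5.
E[X] = 0.4·7 + 0.2·1.08 + 0.4·3.5 = 4.416.
E[X²] = 0.4·55.6667 + 0.2·2.052 + 0.4·13.5 = 28.0771.
Var(X) = E[X²] − (E[X])² = 28.0771 − 19.5011 = 8.57601.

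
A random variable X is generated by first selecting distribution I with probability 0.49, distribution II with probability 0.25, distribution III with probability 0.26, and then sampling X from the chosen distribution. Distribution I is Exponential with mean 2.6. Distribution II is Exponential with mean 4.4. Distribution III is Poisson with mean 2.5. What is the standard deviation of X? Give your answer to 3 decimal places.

Per component, I: μ=2.6, E[X²]=13.52; II: μ=4.4, E[X²]=38.72; III: μ=2.5, E[X²]=8.75.
E[X] = 0.49·2.6 + 0.25·4.4 + 0.26·2.5 = 3.024.
E[X²] = 0.49·13.52 + 0.25·38.72 + 0.26·8.75 = 18.5798.
Var(X) = E[X²] − (E[X])² = 18.5798 − 9.14458 = 9.43522.
SD(X) = √9.43522 = 3.07168.

3.072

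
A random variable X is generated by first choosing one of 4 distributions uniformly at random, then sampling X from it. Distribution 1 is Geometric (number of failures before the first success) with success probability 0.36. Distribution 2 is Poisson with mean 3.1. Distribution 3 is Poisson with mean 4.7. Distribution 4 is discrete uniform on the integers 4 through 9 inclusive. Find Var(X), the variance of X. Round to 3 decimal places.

7.035

Per component, 1: μ=1.77778, E[X²]=8.09877; 2: μ=3.1, E[X²]=12.71; 3: μ=4.7, E[X²]=26.79; 4: μ=6.5, E[X²]=45.1667.
E[X] = 0.25·1.77778 + 0.25·3.1 + 0.25·4.7 + 0.25·6.5 = 4.01944.
E[X²] = 0.25·8.09877 + 0.25·12.71 + 0.25·26.79 + 0.25·45.1667 = 23.1914.
Var(X) = E[X²] − (E[X])² = 23.1914 − 16.1559 = 7.03542.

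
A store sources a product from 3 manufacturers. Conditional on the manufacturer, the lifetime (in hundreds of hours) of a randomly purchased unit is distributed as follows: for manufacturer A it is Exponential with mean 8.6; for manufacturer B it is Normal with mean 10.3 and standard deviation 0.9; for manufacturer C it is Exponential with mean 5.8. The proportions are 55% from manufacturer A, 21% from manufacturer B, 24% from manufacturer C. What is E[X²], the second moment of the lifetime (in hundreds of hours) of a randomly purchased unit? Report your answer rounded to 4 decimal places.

For each component E[X²] = Var + (mean)², giving A: 147.92; B: 106.9; C: 67.28.
Overall E[X²] = 0.55·147.92 + 0.21·106.9 + 0.24·67.28 = 119.952.

119.9522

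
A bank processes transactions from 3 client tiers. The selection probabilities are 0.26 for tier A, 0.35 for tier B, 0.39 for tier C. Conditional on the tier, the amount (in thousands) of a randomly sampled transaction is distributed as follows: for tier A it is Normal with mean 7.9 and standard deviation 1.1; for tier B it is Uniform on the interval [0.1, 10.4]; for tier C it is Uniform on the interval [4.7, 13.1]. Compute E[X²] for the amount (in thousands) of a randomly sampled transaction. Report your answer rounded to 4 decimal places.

62.4675

For each component E[X²] = Var + (mean)², giving A: 63.62; B: 36.4033; C: 85.09.
Overall E[X²] = 0.26·63.62 + 0.35·36.4033 + 0.39·85.09 = 62.4675.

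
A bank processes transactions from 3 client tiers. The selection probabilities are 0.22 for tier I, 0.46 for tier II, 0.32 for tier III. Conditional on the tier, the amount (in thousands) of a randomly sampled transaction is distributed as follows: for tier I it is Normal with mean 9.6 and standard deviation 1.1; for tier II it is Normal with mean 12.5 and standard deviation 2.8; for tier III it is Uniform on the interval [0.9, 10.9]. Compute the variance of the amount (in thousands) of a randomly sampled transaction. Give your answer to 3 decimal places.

14.766

Per component, I: μ=9.6, E[X²]=93.37; II: μ=12.5, E[X²]=164.09; III: μ=5.9, E[X²]=43.1433.
E[X] = 0.22·9.6 + 0.46·12.5 + 0.32·5.9 = 9.75.
E[X²] = 0.22·93.37 + 0.46·164.09 + 0.32·43.1433 = 109.829.
Var(X) = E[X²] − (E[X])² = 109.829 − 95.0625 = 14.7662.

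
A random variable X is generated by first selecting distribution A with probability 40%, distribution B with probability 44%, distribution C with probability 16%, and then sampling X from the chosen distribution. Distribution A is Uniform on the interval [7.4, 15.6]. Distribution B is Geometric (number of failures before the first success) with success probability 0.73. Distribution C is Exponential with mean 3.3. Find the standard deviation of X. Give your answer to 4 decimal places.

Per component, A: μ=11.5, E[X²]=137.853; B: μ=0.369863, E[X²]=0.64346; C: μ=3.3, E[X²]=21.78.
E[X] = 0.4·11.5 + 0.44·0.369863 + 0.16·3.3 = 5.29074.
E[X²] = 0.4·137.853 + 0.44·0.64346 + 0.16·21.78 = 58.9093.
Var(X) = E[X²] − (E[X])² = 58.9093 − 27.9919 = 30.9173.
SD(X) = √30.9173 = 5.56034.

5.5603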